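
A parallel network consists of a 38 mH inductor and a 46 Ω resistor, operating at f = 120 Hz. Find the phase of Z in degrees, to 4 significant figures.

58.08°

ω = 2πf = 754.0 rad/s
X_L = ωL = 28.65 Ω
Parallel: admittances add. Y = 1/R + 1/(jωL)
Y = (0.02174 − j0.03490) S
|Y| = 0.04112 S → |Z| = 1/|Y| = 24.32 Ω, ∠Z = −∠Y = 58.08°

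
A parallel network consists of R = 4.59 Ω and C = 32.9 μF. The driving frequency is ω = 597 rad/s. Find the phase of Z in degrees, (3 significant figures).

X_C = 1/(ωC) = 50.9 Ω
Parallel: admittances add. Y = 1/R + jωC
Y = (0.218 + j0.0196) S
|Y| = 0.219 S → |Z| = 1/|Y| = 4.57 Ω, ∠Z = −∠Y = -5.15°

-5.15°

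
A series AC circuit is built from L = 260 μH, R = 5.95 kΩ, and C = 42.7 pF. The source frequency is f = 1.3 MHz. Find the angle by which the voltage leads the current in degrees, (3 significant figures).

-7.12°

ω = 2πf = 8.168e+06 rad/s
X_L = ωL = 2120 Ω
X_C = 1/(ωC) = 2870 Ω
Net reactance X = X_L − X_C = -743 Ω
Z = 5950 − j743 Ω
|Z| = √(5950² + 743²) = 6000 Ω
∠Z = arctan(-743/5950) = -7.12°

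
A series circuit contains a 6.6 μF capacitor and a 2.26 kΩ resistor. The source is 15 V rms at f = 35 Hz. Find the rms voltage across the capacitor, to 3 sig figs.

ω = 2πf = 219.9 rad/s
X_C = 1/(ωC) = 689 Ω
Z = 2260 − j689 Ω
|Z| = √(2260² + 689²) = 2360 Ω
I = V/|Z| = 6.35 mA
V_C = I·|Z_C| = 0.00635 × 689 = 4.37 V

4.37 V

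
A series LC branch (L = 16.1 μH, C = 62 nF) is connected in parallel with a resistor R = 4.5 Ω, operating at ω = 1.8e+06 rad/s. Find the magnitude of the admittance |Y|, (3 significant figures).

X_L = ωL = 29.0 Ω
X_C = 1/(ωC) = 8.96 Ω
Branch 1: Z₁ = R = 4.50 Ω
Branch 2 (series LC): Z₂ = j(X_L − X_C) = j20.0 Ω
Parallel: Z = Z₁Z₂/(Z₁+Z₂), |Z| = 4.39 Ω, ∠Z = 12.7°
|Y| = 1/|Z| = 228 mS

228 mS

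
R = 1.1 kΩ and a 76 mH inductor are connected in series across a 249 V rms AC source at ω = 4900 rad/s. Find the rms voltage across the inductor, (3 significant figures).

79.8 V

X_L = ωL = 372 Ω
Z = 1100 + j372 Ω
|Z| = √(1100² + 372²) = 1160 Ω
I = V/|Z| = 214 mA
V_L = I·|Z_L| = 0.214 × 372 = 79.8 V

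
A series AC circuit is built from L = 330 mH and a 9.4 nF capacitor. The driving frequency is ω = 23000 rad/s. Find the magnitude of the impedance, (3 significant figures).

2960 Ω

X_L = ωL = 7590 Ω
X_C = 1/(ωC) = 4630 Ω
Net reactance X = X_L − X_C = 2960 Ω
Z = j2960 Ω
|Z| = √(0² + 2960²) = 2960 Ω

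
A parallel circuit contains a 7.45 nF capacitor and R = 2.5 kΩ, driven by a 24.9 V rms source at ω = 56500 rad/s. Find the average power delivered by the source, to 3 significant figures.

X_C = 1/(ωC) = 2380 Ω
Parallel: admittances add. Y = 1/R + jωC
Y = (0.000400 + j0.000421) S
|Y| = 0.000581 S → |Z| = 1/|Y| = 1720 Ω, ∠Z = −∠Y = -46.5°
I = V/|Z| = 14.5 mA
P = VI cos φ = 24.9 × 0.0145 × cos(-46.5°) = 248 mW

248 mW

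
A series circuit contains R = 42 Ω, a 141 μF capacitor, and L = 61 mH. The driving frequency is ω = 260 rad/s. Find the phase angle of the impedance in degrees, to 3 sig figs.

-15.2°

X_L = ωL = 15.9 Ω
X_C = 1/(ωC) = 27.3 Ω
Net reactance X = X_L − X_C = -11.4 Ω
Z = 42.0 − j11.4 Ω
|Z| = √(42.0² + 11.4²) = 43.5 Ω
∠Z = arctan(-11.4/42.0) = -15.2°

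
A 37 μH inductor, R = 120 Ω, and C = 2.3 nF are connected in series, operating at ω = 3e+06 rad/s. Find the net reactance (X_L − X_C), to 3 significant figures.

X_L = ωL = 111 Ω
X_C = 1/(ωC) = 145 Ω
X = 111 − 145 = -33.9 Ω

-33.9 Ω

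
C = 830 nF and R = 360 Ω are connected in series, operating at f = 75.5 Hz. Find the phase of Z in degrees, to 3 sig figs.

ω = 2πf = 474.4 rad/s
X_C = 1/(ωC) = 2540 Ω
Z = 360 − j2540 Ω
|Z| = √(360² + 2540²) = 2570 Ω
∠Z = arctan(-2540/360) = -81.9°

-81.9°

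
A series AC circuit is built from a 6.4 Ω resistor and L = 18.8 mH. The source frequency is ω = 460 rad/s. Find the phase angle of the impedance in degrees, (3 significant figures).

X_L = ωL = 8.65 Ω
Z = 6.40 + j8.65 Ω
|Z| = √(6.40² + 8.65²) = 10.8 Ω
∠Z = arctan(8.65/6.40) = 53.5°

53.5°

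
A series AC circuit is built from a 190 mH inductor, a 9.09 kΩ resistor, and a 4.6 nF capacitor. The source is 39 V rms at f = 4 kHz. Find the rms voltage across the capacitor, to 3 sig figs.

ω = 2πf = 25130 rad/s
X_L = ωL = 4780 Ω
X_C = 1/(ωC) = 8650 Ω
Net reactance X = X_L − X_C = -3870 Ω
Z = 9090 − j3870 Ω
|Z| = √(9090² + 3870²) = 9880 Ω
I = V/|Z| = 3.95 mA
V_C = I·|Z_C| = 0.00395 × 8650 = 34.1 V

34.1 V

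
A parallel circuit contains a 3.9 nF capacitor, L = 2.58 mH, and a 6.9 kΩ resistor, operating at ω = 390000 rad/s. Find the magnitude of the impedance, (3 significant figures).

X_L = ωL = 1010 Ω
X_C = 1/(ωC) = 657 Ω
Parallel: admittances add. Y = 1/R + 1/(jωL) + jωC
Y = (0.000145 + j0.000527) S
|Y| = 0.000547 S → |Z| = 1/|Y| = 1830 Ω, ∠Z = −∠Y = -74.6°

1830 Ω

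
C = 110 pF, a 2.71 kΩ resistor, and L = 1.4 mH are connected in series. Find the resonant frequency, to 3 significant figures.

ω₀ = 1/√(LC) = 1/√(0.0014 × 1.1e-10) = 2.548e+06 rad/s
f₀ = ω₀/(2π) = 406 kHz

406 kHz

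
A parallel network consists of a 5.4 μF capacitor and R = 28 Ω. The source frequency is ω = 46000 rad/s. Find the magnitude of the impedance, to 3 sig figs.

3.98 Ω

X_C = 1/(ωC) = 4.03 Ω
Parallel: admittances add. Y = 1/R + jωC
Y = (0.0357 + j0.248) S
|Y| = 0.251 S → |Z| = 1/|Y| = 3.98 Ω, ∠Z = −∠Y = -81.8°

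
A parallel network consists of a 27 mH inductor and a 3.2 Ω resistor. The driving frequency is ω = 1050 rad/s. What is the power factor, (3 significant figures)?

0.994

X_L = ωL = 28.4 Ω
Parallel: admittances add. Y = 1/R + 1/(jωL)
Y = (0.312 − j0.0353) S
|Y| = 0.314 S → |Z| = 1/|Y| = 3.18 Ω, ∠Z = −∠Y = 6.44°
cos φ = cos(6.44°) = 0.994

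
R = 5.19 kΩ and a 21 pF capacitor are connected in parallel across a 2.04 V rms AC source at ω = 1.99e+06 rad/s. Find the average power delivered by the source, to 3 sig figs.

X_C = 1/(ωC) = 23900 Ω
Parallel: admittances add. Y = 1/R + jωC
Y = (0.000193 + j4.18e-05) S
|Y| = 0.000197 S → |Z| = 1/|Y| = 5070 Ω, ∠Z = −∠Y = -12.2°
I = V/|Z| = 402 μA
P = VI cos φ = 2.04 × 0.000402 × cos(-12.2°) = 802 μW

802 μW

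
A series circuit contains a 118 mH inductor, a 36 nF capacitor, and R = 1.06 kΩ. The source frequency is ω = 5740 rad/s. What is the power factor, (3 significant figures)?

X_L = ωL = 677 Ω
X_C = 1/(ωC) = 4840 Ω
Net reactance X = X_L − X_C = -4160 Ω
Z = 1060 − j4160 Ω
|Z| = √(1060² + 4160²) = 4290 Ω
∠Z = arctan(-4160/1060) = -75.7°
cos φ = cos(-75.7°) = 0.247

0.247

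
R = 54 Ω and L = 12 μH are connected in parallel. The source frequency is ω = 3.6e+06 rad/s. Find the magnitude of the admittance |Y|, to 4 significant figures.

29.64 mS

X_L = ωL = 43.20 Ω
Parallel: admittances add. Y = 1/R + 1/(jωL)
Y = (0.01852 − j0.02315) S
|Y| = 0.02964 S → |Z| = 1/|Y| = 33.73 Ω, ∠Z = −∠Y = 51.34°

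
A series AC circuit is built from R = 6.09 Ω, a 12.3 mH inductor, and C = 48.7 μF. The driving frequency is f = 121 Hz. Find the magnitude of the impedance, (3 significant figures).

18.7 Ω

ω = 2πf = 760.3 rad/s
X_L = ωL = 9.35 Ω
X_C = 1/(ωC) = 27.0 Ω
Net reactance X = X_L − X_C = -17.7 Ω
Z = 6.09 − j17.7 Ω
|Z| = √(6.09² + 17.7²) = 18.7 Ω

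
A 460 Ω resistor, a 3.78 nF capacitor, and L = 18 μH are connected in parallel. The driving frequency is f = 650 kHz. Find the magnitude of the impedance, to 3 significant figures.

352 Ω

ω = 2πf = 4.084e+06 rad/s
X_L = ωL = 73.5 Ω
X_C = 1/(ωC) = 64.8 Ω
Parallel: admittances add. Y = 1/R + 1/(jωL) + jωC
Y = (0.00217 + j0.00183) S
|Y| = 0.00284 S → |Z| = 1/|Y| = 352 Ω, ∠Z = −∠Y = -40.2°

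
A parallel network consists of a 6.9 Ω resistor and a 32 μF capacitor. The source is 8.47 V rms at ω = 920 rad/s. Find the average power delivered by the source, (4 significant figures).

X_C = 1/(ωC) = 33.97 Ω
Parallel: admittances add. Y = 1/R + jωC
Y = (0.1449 + j0.02944) S
|Y| = 0.1479 S → |Z| = 1/|Y| = 6.762 Ω, ∠Z = −∠Y = -11.48°
I = V/|Z| = 1.253 A
P = VI cos φ = 8.47 × 1.253 × cos(-11.48°) = 10.40 W

10.40 W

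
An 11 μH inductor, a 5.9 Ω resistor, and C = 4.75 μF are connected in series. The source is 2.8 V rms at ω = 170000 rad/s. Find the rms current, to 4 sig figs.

X_L = ωL = 1.870 Ω
X_C = 1/(ωC) = 1.238 Ω
Net reactance X = X_L − X_C = 0.6316 Ω
Z = 5.900 + j0.6316 Ω
|Z| = √(5.900² + 0.6316²) = 5.934 Ω
I = V/|Z| = 2.8/5.934 = 471.9 mA

471.9 mA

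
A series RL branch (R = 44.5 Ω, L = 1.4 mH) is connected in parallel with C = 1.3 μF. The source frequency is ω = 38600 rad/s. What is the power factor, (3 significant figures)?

0.226

X_L = ωL = 54.0 Ω
X_C = 1/(ωC) = 19.9 Ω
Branch 1 (R+jX_L): Z₁ = 44.5 + j54.0 Ω, |Z₁| = 70.0 Ω
Branch 2 (−jX_C): Z₂ = −j19.9 Ω
Parallel: Z = Z₁Z₂/(Z₁+Z₂), |Z| = 24.9 Ω, ∠Z = -76.9°
cos φ = cos(-76.9°) = 0.226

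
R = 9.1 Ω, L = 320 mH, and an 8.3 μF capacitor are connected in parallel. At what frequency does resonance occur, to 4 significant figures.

ω₀ = 1/√(LC) = 1/√(0.32 × 8.3e-06) = 613.6 rad/s
f₀ = ω₀/(2π) = 97.66 Hz

97.66 Hz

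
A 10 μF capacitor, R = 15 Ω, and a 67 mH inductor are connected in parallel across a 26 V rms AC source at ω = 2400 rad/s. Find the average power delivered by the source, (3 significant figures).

45.1 W

X_L = ωL = 161 Ω
X_C = 1/(ωC) = 41.7 Ω
Parallel: admittances add. Y = 1/R + 1/(jωL) + jωC
Y = (0.0667 + j0.0178) S
|Y| = 0.0690 S → |Z| = 1/|Y| = 14.5 Ω, ∠Z = −∠Y = -14.9°
I = V/|Z| = 1.79 A
P = VI cos φ = 26 × 1.79 × cos(-14.9°) = 45.1 W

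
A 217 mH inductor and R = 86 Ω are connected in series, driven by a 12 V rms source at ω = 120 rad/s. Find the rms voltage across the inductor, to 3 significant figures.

X_L = ωL = 26.0 Ω
Z = 86.0 + j26.0 Ω
|Z| = √(86.0² + 26.0²) = 89.9 Ω
I = V/|Z| = 134 mA
V_L = I·|Z_L| = 0.134 × 26.0 = 3.48 V

3.48 V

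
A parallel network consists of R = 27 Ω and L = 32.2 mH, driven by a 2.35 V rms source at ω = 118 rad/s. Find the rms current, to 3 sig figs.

625 mA

X_L = ωL = 3.80 Ω
Parallel: admittances add. Y = 1/R + 1/(jωL)
Y = (0.0370 − j0.263) S
|Y| = 0.266 S → |Z| = 1/|Y| = 3.76 Ω, ∠Z = −∠Y = 82.0°
I = V/|Z| = 2.35/3.76 = 625 mA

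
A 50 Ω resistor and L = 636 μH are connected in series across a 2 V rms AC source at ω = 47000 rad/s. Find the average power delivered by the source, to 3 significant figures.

58.9 mW

X_L = ωL = 29.9 Ω
Z = 50.0 + j29.9 Ω
|Z| = √(50.0² + 29.9²) = 58.3 Ω
∠Z = arctan(29.9/50.0) = 30.9°
I = V/|Z| = 34.3 mA
P = VI cos φ = 2 × 0.0343 × cos(30.9°) = 58.9 mW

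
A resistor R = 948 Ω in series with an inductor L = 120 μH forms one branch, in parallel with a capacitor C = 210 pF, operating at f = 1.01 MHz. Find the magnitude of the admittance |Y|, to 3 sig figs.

ω = 2πf = 6.346e+06 rad/s
X_L = ωL = 762 Ω
X_C = 1/(ωC) = 750 Ω
Branch 1 (R+jX_L): Z₁ = 948 + j762 Ω, |Z₁| = 1220 Ω
Branch 2 (−jX_C): Z₂ = −j750 Ω
Parallel: Z = Z₁Z₂/(Z₁+Z₂), |Z| = 962 Ω, ∠Z = -51.9°
|Y| = 1/|Z| = 1.04 mS

1.04 mS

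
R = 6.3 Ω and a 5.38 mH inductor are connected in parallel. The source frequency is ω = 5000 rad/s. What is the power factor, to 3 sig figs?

0.974

X_L = ωL = 26.9 Ω
Parallel: admittances add. Y = 1/R + 1/(jωL)
Y = (0.159 − j0.0372) S
|Y| = 0.163 S → |Z| = 1/|Y| = 6.13 Ω, ∠Z = −∠Y = 13.2°
cos φ = cos(13.2°) = 0.974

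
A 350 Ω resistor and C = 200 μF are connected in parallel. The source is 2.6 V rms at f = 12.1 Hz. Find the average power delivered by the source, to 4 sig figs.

19.31 mW

ω = 2πf = 76.03 rad/s
X_C = 1/(ωC) = 65.77 Ω
Parallel: admittances add. Y = 1/R + jωC
Y = (0.002857 + j0.01521) S
|Y| = 0.01547 S → |Z| = 1/|Y| = 64.64 Ω, ∠Z = −∠Y = -79.36°
I = V/|Z| = 40.23 mA
P = VI cos φ = 2.6 × 0.04023 × cos(-79.36°) = 19.31 mW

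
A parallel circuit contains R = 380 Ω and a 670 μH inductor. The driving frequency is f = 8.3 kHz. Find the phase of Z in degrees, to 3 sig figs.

84.7°

ω = 2πf = 52150 rad/s
X_L = ωL = 34.9 Ω
Parallel: admittances add. Y = 1/R + 1/(jωL)
Y = (0.00263 − j0.0286) S
|Y| = 0.0287 S → |Z| = 1/|Y| = 34.8 Ω, ∠Z = −∠Y = 84.7°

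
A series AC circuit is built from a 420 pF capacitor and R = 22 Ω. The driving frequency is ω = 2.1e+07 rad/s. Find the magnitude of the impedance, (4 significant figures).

115.5 Ω

X_C = 1/(ωC) = 113.4 Ω
Z = 22.00 − j113.4 Ω
|Z| = √(22.00² + 113.4²) = 115.5 Ω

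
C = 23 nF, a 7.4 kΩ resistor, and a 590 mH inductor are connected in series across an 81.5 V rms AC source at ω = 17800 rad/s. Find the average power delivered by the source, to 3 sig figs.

X_L = ωL = 10500 Ω
X_C = 1/(ωC) = 2440 Ω
Net reactance X = X_L − X_C = 8060 Ω
Z = 7400 + j8060 Ω
|Z| = √(7400² + 8060²) = 10900 Ω
∠Z = arctan(8060/7400) = 47.4°
I = V/|Z| = 7.45 mA
P = VI cos φ = 81.5 × 0.00745 × cos(47.4°) = 411 mW

411 mW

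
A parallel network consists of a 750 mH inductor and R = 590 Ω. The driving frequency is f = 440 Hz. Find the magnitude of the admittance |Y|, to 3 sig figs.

1.76 mS

ω = 2πf = 2765 rad/s
X_L = ωL = 2070 Ω
Parallel: admittances add. Y = 1/R + 1/(jωL)
Y = (0.00169 − j0.000482) S
|Y| = 0.00176 S → |Z| = 1/|Y| = 567 Ω, ∠Z = −∠Y = 15.9°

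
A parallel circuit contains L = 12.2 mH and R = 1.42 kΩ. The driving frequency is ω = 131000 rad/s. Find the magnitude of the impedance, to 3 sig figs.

1060 Ω

X_L = ωL = 1600 Ω
Parallel: admittances add. Y = 1/R + 1/(jωL)
Y = (0.000704 − j0.000626) S
|Y| = 0.000942 S → |Z| = 1/|Y| = 1060 Ω, ∠Z = −∠Y = 41.6°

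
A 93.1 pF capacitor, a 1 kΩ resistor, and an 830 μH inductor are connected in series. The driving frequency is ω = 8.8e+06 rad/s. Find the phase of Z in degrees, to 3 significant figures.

X_L = ωL = 7300 Ω
X_C = 1/(ωC) = 1220 Ω
Net reactance X = X_L − X_C = 6080 Ω
Z = 1000 + j6080 Ω
|Z| = √(1000² + 6080²) = 6170 Ω
∠Z = arctan(6080/1000) = 80.7°

80.7°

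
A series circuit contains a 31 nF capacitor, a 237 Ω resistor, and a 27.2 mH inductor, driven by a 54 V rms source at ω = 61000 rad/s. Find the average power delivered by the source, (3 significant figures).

518 mW

X_L = ωL = 1660 Ω
X_C = 1/(ωC) = 529 Ω
Net reactance X = X_L − X_C = 1130 Ω
Z = 237 + j1130 Ω
|Z| = √(237² + 1130²) = 1150 Ω
∠Z = arctan(1130/237) = 78.2°
I = V/|Z| = 46.8 mA
P = VI cos φ = 54 × 0.0468 × cos(78.2°) = 518 mW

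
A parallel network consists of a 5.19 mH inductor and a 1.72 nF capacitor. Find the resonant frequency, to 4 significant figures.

ω₀ = 1/√(LC) = 1/√(0.00519 × 1.72e-09) = 334700 rad/s
f₀ = ω₀/(2π) = 53.27 kHz

53.27 kHz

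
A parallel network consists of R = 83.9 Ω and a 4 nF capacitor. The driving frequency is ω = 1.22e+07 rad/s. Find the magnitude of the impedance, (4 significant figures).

19.91 Ω

X_C = 1/(ωC) = 20.49 Ω
Parallel: admittances add. Y = 1/R + jωC
Y = (0.01192 + j0.04880) S
|Y| = 0.05023 S → |Z| = 1/|Y| = 19.91 Ω, ∠Z = −∠Y = -76.27°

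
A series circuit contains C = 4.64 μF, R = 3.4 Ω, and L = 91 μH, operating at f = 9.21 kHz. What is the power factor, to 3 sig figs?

0.911

ω = 2πf = 57870 rad/s
X_L = ωL = 5.27 Ω
X_C = 1/(ωC) = 3.72 Ω
Net reactance X = X_L − X_C = 1.54 Ω
Z = 3.40 + j1.54 Ω
|Z| = √(3.40² + 1.54²) = 3.73 Ω
∠Z = arctan(1.54/3.40) = 24.4°
cos φ = cos(24.4°) = 0.911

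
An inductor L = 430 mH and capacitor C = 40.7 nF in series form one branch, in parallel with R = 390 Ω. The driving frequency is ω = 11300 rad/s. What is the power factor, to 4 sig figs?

0.9896

X_L = ωL = 4859 Ω
X_C = 1/(ωC) = 2174 Ω
Branch 1: Z₁ = R = 390.0 Ω
Branch 2 (series LC): Z₂ = j(X_L − X_C) = j2685 Ω
Parallel: Z = Z₁Z₂/(Z₁+Z₂), |Z| = 385.9 Ω, ∠Z = 8.266°
cos φ = cos(8.266°) = 0.9896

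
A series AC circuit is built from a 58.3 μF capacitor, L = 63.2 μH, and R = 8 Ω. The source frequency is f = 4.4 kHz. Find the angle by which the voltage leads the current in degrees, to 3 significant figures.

8.02°

ω = 2πf = 27650 rad/s
X_L = ωL = 1.75 Ω
X_C = 1/(ωC) = 0.620 Ω
Net reactance X = X_L − X_C = 1.13 Ω
Z = 8.00 + j1.13 Ω
|Z| = √(8.00² + 1.13²) = 8.08 Ω
∠Z = arctan(1.13/8.00) = 8.02°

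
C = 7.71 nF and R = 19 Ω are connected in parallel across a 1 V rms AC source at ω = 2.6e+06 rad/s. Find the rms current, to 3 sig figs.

56.3 mA

X_C = 1/(ωC) = 49.9 Ω
Parallel: admittances add. Y = 1/R + jωC
Y = (0.0526 + j0.0200) S
|Y| = 0.0563 S → |Z| = 1/|Y| = 17.8 Ω, ∠Z = −∠Y = -20.9°
I = V/|Z| = 1/17.8 = 56.3 mA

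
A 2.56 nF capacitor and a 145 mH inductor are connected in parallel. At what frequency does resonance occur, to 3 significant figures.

ω₀ = 1/√(LC) = 1/√(0.145 × 2.56e-09) = 51900 rad/s
f₀ = ω₀/(2π) = 8.26 kHz

8.26 kHz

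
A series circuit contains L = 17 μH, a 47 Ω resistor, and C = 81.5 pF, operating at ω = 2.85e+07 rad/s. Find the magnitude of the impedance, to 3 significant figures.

71.6 Ω

X_L = ωL = 484 Ω
X_C = 1/(ωC) = 431 Ω
Net reactance X = X_L − X_C = 54.0 Ω
Z = 47.0 + j54.0 Ω
|Z| = √(47.0² + 54.0²) = 71.6 Ω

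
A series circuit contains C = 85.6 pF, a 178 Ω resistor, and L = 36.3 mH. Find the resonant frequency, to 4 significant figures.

ω₀ = 1/√(LC) = 1/√(0.0363 × 8.56e-11) = 567300 rad/s
f₀ = ω₀/(2π) = 90.29 kHz

90.29 kHz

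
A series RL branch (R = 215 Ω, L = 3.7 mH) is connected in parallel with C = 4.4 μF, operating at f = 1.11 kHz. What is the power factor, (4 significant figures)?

ω = 2πf = 6974 rad/s
X_L = ωL = 25.81 Ω
X_C = 1/(ωC) = 32.59 Ω
Branch 1 (R+jX_L): Z₁ = 215.0 + j25.81 Ω, |Z₁| = 216.5 Ω
Branch 2 (−jX_C): Z₂ = −j32.59 Ω
Parallel: Z = Z₁Z₂/(Z₁+Z₂), |Z| = 32.80 Ω, ∠Z = -81.35°
cos φ = cos(-81.35°) = 0.1504

0.1504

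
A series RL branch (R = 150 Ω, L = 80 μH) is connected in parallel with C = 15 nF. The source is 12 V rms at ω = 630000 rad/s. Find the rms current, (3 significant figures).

115 mA

X_L = ωL = 50.4 Ω
X_C = 1/(ωC) = 106 Ω
Branch 1 (R+jX_L): Z₁ = 150 + j50.4 Ω, |Z₁| = 158 Ω
Branch 2 (−jX_C): Z₂ = −j106 Ω
Parallel: Z = Z₁Z₂/(Z₁+Z₂), |Z| = 105 Ω, ∠Z = -51.2°
I = V/|Z| = 12/105 = 115 mA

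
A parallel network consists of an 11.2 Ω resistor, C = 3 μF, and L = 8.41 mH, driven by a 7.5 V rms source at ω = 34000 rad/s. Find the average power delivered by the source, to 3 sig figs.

5.02 W

X_L = ωL = 286 Ω
X_C = 1/(ωC) = 9.80 Ω
Parallel: admittances add. Y = 1/R + 1/(jωL) + jωC
Y = (0.0893 + j0.0985) S
|Y| = 0.133 S → |Z| = 1/|Y| = 7.52 Ω, ∠Z = −∠Y = -47.8°
I = V/|Z| = 997 mA
P = VI cos φ = 7.5 × 0.997 × cos(-47.8°) = 5.02 W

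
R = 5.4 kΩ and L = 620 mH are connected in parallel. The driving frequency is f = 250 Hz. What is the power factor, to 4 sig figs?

0.1775

ω = 2πf = 1571 rad/s
X_L = ωL = 973.9 Ω
Parallel: admittances add. Y = 1/R + 1/(jωL)
Y = (0.0001852 − j0.001027) S
|Y| = 0.001043 S → |Z| = 1/|Y| = 958.4 Ω, ∠Z = −∠Y = 79.78°
cos φ = cos(79.78°) = 0.1775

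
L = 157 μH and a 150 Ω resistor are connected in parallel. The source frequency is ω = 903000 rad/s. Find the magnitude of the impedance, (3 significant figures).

103 Ω

X_L = ωL = 142 Ω
Parallel: admittances add. Y = 1/R + 1/(jωL)
Y = (0.00667 − j0.00705) S
|Y| = 0.00971 S → |Z| = 1/|Y| = 103 Ω, ∠Z = −∠Y = 46.6°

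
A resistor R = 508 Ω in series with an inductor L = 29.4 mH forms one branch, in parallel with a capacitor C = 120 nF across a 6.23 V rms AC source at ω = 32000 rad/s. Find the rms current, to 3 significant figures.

X_L = ωL = 941 Ω
X_C = 1/(ωC) = 260 Ω
Branch 1 (R+jX_L): Z₁ = 508 + j941 Ω, |Z₁| = 1070 Ω
Branch 2 (−jX_C): Z₂ = −j260 Ω
Parallel: Z = Z₁Z₂/(Z₁+Z₂), |Z| = 328 Ω, ∠Z = -81.6°
I = V/|Z| = 6.23/328 = 19.0 mA

19.0 mA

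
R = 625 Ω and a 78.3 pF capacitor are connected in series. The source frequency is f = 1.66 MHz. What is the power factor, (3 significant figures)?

ω = 2πf = 1.043e+07 rad/s
X_C = 1/(ωC) = 1220 Ω
Z = 625 − j1220 Ω
|Z| = √(625² + 1220²) = 1370 Ω
∠Z = arctan(-1220/625) = -63.0°
cos φ = cos(-63.0°) = 0.455

0.455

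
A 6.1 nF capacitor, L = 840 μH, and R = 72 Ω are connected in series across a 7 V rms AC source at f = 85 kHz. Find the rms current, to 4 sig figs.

ω = 2πf = 534100 rad/s
X_L = ωL = 448.6 Ω
X_C = 1/(ωC) = 307.0 Ω
Net reactance X = X_L − X_C = 141.7 Ω
Z = 72.00 + j141.7 Ω
|Z| = √(72.00² + 141.7²) = 158.9 Ω
I = V/|Z| = 7/158.9 = 44.05 mA

44.05 mA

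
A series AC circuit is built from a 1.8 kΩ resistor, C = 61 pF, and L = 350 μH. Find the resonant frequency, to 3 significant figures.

ω₀ = 1/√(LC) = 1/√(0.00035 × 6.1e-11) = 6.844e+06 rad/s
f₀ = ω₀/(2π) = 1.09 MHz

1.09 MHz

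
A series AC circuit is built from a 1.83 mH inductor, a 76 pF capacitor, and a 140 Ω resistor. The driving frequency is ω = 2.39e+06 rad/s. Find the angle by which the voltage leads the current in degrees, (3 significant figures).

X_L = ωL = 4370 Ω
X_C = 1/(ωC) = 5510 Ω
Net reactance X = X_L − X_C = -1130 Ω
Z = 140 − j1130 Ω
|Z| = √(140² + 1130²) = 1140 Ω
∠Z = arctan(-1130/140) = -82.9°

-82.9°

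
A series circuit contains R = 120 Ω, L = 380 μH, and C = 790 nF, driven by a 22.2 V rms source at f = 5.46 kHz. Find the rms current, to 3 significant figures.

181 mA

ω = 2πf = 34310 rad/s
X_L = ωL = 13.0 Ω
X_C = 1/(ωC) = 36.9 Ω
Net reactance X = X_L − X_C = -23.9 Ω
Z = 120 − j23.9 Ω
|Z| = √(120² + 23.9²) = 122 Ω
I = V/|Z| = 22.2/122 = 181 mA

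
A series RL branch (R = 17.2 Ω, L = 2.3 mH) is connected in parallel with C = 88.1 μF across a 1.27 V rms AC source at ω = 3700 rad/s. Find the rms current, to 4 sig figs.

X_L = ωL = 8.510 Ω
X_C = 1/(ωC) = 3.068 Ω
Branch 1 (R+jX_L): Z₁ = 17.20 + j8.510 Ω, |Z₁| = 19.19 Ω
Branch 2 (−jX_C): Z₂ = −j3.068 Ω
Parallel: Z = Z₁Z₂/(Z₁+Z₂), |Z| = 3.263 Ω, ∠Z = -81.23°
I = V/|Z| = 1.27/3.263 = 389.2 mA

389.2 mA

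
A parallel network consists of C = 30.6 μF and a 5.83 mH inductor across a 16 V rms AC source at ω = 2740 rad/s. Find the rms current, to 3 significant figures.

X_L = ωL = 16.0 Ω
X_C = 1/(ωC) = 11.9 Ω
Parallel: admittances add. Y = 1/(jωL) + jωC
Y = (0 + j0.0212) S
|Y| = 0.0212 S → |Z| = 1/|Y| = 47.1 Ω, ∠Z = −∠Y = -90.0°
I = V/|Z| = 16/47.1 = 340 mA

340 mA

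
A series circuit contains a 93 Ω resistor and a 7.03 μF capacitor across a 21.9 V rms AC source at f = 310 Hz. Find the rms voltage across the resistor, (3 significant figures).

17.2 V

ω = 2πf = 1948 rad/s
X_C = 1/(ωC) = 73.0 Ω
Z = 93.0 − j73.0 Ω
|Z| = √(93.0² + 73.0²) = 118 Ω
I = V/|Z| = 185 mA
V_R = I·|Z_R| = 0.185 × 93.0 = 17.2 V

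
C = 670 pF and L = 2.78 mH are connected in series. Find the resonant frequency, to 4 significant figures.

116.6 kHz

ω₀ = 1/√(LC) = 1/√(0.00278 × 6.7e-10) = 732700 rad/s
f₀ = ω₀/(2π) = 116.6 kHz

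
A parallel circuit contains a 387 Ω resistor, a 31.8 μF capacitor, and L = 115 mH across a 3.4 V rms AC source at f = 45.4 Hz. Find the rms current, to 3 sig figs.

73.3 mA

ω = 2πf = 285.3 rad/s
X_L = ωL = 32.8 Ω
X_C = 1/(ωC) = 110 Ω
Parallel: admittances add. Y = 1/R + 1/(jωL) + jωC
Y = (0.00258 − j0.0214) S
|Y| = 0.0216 S → |Z| = 1/|Y| = 46.4 Ω, ∠Z = −∠Y = 83.1°
I = V/|Z| = 3.4/46.4 = 73.3 mA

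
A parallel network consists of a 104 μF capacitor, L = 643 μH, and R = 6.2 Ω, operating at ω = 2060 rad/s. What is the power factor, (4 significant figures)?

0.2858

X_L = ωL = 1.325 Ω
X_C = 1/(ωC) = 4.668 Ω
Parallel: admittances add. Y = 1/R + 1/(jωL) + jωC
Y = (0.1613 − j0.5407) S
|Y| = 0.5643 S → |Z| = 1/|Y| = 1.772 Ω, ∠Z = −∠Y = 73.39°
cos φ = cos(73.39°) = 0.2858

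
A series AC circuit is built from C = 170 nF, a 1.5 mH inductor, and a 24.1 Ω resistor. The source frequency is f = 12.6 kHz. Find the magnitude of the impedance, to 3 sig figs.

50.6 Ω

ω = 2πf = 79170 rad/s
X_L = ωL = 119 Ω
X_C = 1/(ωC) = 74.3 Ω
Net reactance X = X_L − X_C = 44.5 Ω
Z = 24.1 + j44.5 Ω
|Z| = √(24.1² + 44.5²) = 50.6 Ω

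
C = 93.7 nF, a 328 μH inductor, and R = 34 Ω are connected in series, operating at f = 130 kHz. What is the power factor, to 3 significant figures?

ω = 2πf = 816800 rad/s
X_L = ωL = 268 Ω
X_C = 1/(ωC) = 13.1 Ω
Net reactance X = X_L − X_C = 255 Ω
Z = 34.0 + j255 Ω
|Z| = √(34.0² + 255²) = 257 Ω
∠Z = arctan(255/34.0) = 82.4°
cos φ = cos(82.4°) = 0.132

0.132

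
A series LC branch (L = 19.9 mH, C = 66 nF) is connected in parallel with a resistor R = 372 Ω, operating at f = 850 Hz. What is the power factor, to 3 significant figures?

ω = 2πf = 5341 rad/s
X_L = ωL = 106 Ω
X_C = 1/(ωC) = 2840 Ω
Branch 1: Z₁ = R = 372 Ω
Branch 2 (series LC): Z₂ = j(X_L − X_C) = −j2730 Ω
Parallel: Z = Z₁Z₂/(Z₁+Z₂), |Z| = 369 Ω, ∠Z = -7.76°
cos φ = cos(-7.76°) = 0.991

0.991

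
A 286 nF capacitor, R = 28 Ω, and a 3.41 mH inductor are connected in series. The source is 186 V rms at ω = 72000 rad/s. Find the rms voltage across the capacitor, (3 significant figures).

45.4 V

X_L = ωL = 246 Ω
X_C = 1/(ωC) = 48.6 Ω
Net reactance X = X_L − X_C = 197 Ω
Z = 28.0 + j197 Ω
|Z| = √(28.0² + 197²) = 199 Ω
I = V/|Z| = 935 mA
V_C = I·|Z_C| = 0.935 × 48.6 = 45.4 V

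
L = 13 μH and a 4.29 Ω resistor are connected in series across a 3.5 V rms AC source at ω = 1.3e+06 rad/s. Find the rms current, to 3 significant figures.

X_L = ωL = 16.9 Ω
Z = 4.29 + j16.9 Ω
|Z| = √(4.29² + 16.9²) = 17.4 Ω
I = V/|Z| = 3.5/17.4 = 201 mA

201 mA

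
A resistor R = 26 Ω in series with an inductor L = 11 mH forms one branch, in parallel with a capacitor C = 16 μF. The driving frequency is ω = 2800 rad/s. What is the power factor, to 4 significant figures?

0.5265

X_L = ωL = 30.80 Ω
X_C = 1/(ωC) = 22.32 Ω
Branch 1 (R+jX_L): Z₁ = 26.00 + j30.80 Ω, |Z₁| = 40.31 Ω
Branch 2 (−jX_C): Z₂ = −j22.32 Ω
Parallel: Z = Z₁Z₂/(Z₁+Z₂), |Z| = 32.90 Ω, ∠Z = -58.23°
cos φ = cos(-58.23°) = 0.5265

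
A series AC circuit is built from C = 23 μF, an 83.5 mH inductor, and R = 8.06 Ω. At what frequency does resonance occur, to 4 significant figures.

114.8 Hz

ω₀ = 1/√(LC) = 1/√(0.0835 × 2.3e-05) = 721.6 rad/s
f₀ = ω₀/(2π) = 114.8 Hz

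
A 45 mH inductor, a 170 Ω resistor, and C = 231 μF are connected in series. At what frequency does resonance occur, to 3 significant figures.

49.4 Hz

ω₀ = 1/√(LC) = 1/√(0.045 × 0.000231) = 310.2 rad/s
f₀ = ω₀/(2π) = 49.4 Hz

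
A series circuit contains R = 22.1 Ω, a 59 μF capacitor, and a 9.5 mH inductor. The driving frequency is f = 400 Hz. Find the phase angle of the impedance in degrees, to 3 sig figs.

ω = 2πf = 2513 rad/s
X_L = ωL = 23.9 Ω
X_C = 1/(ωC) = 6.74 Ω
Net reactance X = X_L − X_C = 17.1 Ω
Z = 22.1 + j17.1 Ω
|Z| = √(22.1² + 17.1²) = 28.0 Ω
∠Z = arctan(17.1/22.1) = 37.8°

37.8°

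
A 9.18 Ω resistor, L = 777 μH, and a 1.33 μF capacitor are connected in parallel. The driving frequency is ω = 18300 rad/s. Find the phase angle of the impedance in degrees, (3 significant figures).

22.9°

X_L = ωL = 14.2 Ω
X_C = 1/(ωC) = 41.1 Ω
Parallel: admittances add. Y = 1/R + 1/(jωL) + jωC
Y = (0.109 − j0.0460) S
|Y| = 0.118 S → |Z| = 1/|Y| = 8.46 Ω, ∠Z = −∠Y = 22.9°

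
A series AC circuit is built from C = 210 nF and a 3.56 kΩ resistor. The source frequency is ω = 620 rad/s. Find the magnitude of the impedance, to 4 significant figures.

8465 Ω

X_C = 1/(ωC) = 7680 Ω
Z = 3560 − j7680 Ω
|Z| = √(3560² + 7680²) = 8465 Ω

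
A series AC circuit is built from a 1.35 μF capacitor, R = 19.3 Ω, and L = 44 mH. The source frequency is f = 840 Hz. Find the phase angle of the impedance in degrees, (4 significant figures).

78.14°

ω = 2πf = 5278 rad/s
X_L = ωL = 232.2 Ω
X_C = 1/(ωC) = 140.3 Ω
Net reactance X = X_L − X_C = 91.88 Ω
Z = 19.30 + j91.88 Ω
|Z| = √(19.30² + 91.88²) = 93.88 Ω
∠Z = arctan(91.88/19.30) = 78.14°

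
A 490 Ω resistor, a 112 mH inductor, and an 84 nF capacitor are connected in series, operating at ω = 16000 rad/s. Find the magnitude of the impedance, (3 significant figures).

X_L = ωL = 1790 Ω
X_C = 1/(ωC) = 744 Ω
Net reactance X = X_L − X_C = 1050 Ω
Z = 490 + j1050 Ω
|Z| = √(490² + 1050²) = 1160 Ω

1160 Ω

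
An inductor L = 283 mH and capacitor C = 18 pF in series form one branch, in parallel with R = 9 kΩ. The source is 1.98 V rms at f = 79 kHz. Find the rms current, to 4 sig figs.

230.7 μA

ω = 2πf = 496400 rad/s
X_L = ωL = 140500 Ω
X_C = 1/(ωC) = 111900 Ω
Branch 1: Z₁ = R = 9000 Ω
Branch 2 (series LC): Z₂ = j(X_L − X_C) = j28550 Ω
Parallel: Z = Z₁Z₂/(Z₁+Z₂), |Z| = 8584 Ω, ∠Z = 17.50°
I = V/|Z| = 1.98/8584 = 230.7 μA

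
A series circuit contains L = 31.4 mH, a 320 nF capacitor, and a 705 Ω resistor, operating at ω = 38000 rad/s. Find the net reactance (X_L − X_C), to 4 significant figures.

1111 Ω

X_L = ωL = 1193 Ω
X_C = 1/(ωC) = 82.24 Ω
X = 1193 − 82.24 = 1111 Ω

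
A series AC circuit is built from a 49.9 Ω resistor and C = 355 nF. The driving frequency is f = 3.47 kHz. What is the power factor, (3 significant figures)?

0.360

ω = 2πf = 21800 rad/s
X_C = 1/(ωC) = 129 Ω
Z = 49.9 − j129 Ω
|Z| = √(49.9² + 129²) = 139 Ω
∠Z = arctan(-129/49.9) = -68.9°
cos φ = cos(-68.9°) = 0.360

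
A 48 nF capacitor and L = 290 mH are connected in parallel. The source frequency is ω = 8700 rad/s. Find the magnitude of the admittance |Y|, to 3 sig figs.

21.2 μS

X_L = ωL = 2520 Ω
X_C = 1/(ωC) = 2390 Ω
Parallel: admittances add. Y = 1/(jωL) + jωC
Y = (0 + j2.12e-05) S
|Y| = 2.12e-05 S → |Z| = 1/|Y| = 47100 Ω, ∠Z = −∠Y = -90.0°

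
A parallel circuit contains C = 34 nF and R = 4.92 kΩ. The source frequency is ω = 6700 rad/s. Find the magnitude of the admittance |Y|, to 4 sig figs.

X_C = 1/(ωC) = 4390 Ω
Parallel: admittances add. Y = 1/R + jωC
Y = (0.0002033 + j0.0002278) S
|Y| = 0.0003053 S → |Z| = 1/|Y| = 3276 Ω, ∠Z = −∠Y = -48.26°

305.3 μS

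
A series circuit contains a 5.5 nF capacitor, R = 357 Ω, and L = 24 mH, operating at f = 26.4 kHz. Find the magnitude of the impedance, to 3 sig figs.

2910 Ω

ω = 2πf = 165900 rad/s
X_L = ωL = 3980 Ω
X_C = 1/(ωC) = 1100 Ω
Net reactance X = X_L − X_C = 2880 Ω
Z = 357 + j2880 Ω
|Z| = √(357² + 2880²) = 2910 Ω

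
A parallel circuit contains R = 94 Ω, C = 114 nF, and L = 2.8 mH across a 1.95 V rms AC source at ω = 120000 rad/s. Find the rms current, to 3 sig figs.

29.4 mA

X_L = ωL = 336 Ω
X_C = 1/(ωC) = 73.1 Ω
Parallel: admittances add. Y = 1/R + 1/(jωL) + jωC
Y = (0.0106 + j0.0107) S
|Y| = 0.0151 S → |Z| = 1/|Y| = 66.3 Ω, ∠Z = −∠Y = -45.2°
I = V/|Z| = 1.95/66.3 = 29.4 mA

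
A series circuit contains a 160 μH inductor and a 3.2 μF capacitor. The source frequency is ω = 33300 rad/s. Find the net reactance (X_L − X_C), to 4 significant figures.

X_L = ωL = 5.328 Ω
X_C = 1/(ωC) = 9.384 Ω
X = 5.328 − 9.384 = -4.056 Ω

-4.056 Ω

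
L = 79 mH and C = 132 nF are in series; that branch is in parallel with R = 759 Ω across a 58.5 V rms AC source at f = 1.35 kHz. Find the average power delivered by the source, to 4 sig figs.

4.509 W

ω = 2πf = 8482 rad/s
X_L = ωL = 670.1 Ω
X_C = 1/(ωC) = 893.1 Ω
Branch 1: Z₁ = R = 759.0 Ω
Branch 2 (series LC): Z₂ = j(X_L − X_C) = −j223.0 Ω
Parallel: Z = Z₁Z₂/(Z₁+Z₂), |Z| = 214.0 Ω, ∠Z = -73.63°
I = V/|Z| = 273.4 mA
P = VI cos φ = 58.5 × 0.2734 × cos(-73.63°) = 4.509 W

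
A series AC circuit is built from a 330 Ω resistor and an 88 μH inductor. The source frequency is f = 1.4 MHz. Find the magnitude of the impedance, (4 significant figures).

841.5 Ω

ω = 2πf = 8.796e+06 rad/s
X_L = ωL = 774.1 Ω
Z = 330.0 + j774.1 Ω
|Z| = √(330.0² + 774.1²) = 841.5 Ω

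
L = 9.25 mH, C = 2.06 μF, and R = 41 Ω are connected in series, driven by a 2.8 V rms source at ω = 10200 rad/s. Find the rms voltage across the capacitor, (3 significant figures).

X_L = ωL = 94.3 Ω
X_C = 1/(ωC) = 47.6 Ω
Net reactance X = X_L − X_C = 46.8 Ω
Z = 41.0 + j46.8 Ω
|Z| = √(41.0² + 46.8²) = 62.2 Ω
I = V/|Z| = 45.0 mA
V_C = I·|Z_C| = 0.0450 × 47.6 = 2.14 V

2.14 V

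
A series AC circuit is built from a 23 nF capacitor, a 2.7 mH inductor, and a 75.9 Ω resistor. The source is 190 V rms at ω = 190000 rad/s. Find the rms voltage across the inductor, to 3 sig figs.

331 V

X_L = ωL = 513 Ω
X_C = 1/(ωC) = 229 Ω
Net reactance X = X_L − X_C = 284 Ω
Z = 75.9 + j284 Ω
|Z| = √(75.9² + 284²) = 294 Ω
I = V/|Z| = 646 mA
V_L = I·|Z_L| = 0.646 × 513 = 331 V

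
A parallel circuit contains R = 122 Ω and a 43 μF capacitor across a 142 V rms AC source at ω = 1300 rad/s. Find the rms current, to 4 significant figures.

X_C = 1/(ωC) = 17.89 Ω
Parallel: admittances add. Y = 1/R + jωC
Y = (0.008197 + j0.05590) S
|Y| = 0.05650 S → |Z| = 1/|Y| = 17.70 Ω, ∠Z = −∠Y = -81.66°
I = V/|Z| = 142/17.70 = 8.023 A

8.023 A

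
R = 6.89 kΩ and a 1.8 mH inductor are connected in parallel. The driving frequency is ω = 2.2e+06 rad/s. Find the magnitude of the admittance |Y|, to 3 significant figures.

291 μS

X_L = ωL = 3960 Ω
Parallel: admittances add. Y = 1/R + 1/(jωL)
Y = (0.000145 − j0.000253) S
|Y| = 0.000291 S → |Z| = 1/|Y| = 3430 Ω, ∠Z = −∠Y = 60.1°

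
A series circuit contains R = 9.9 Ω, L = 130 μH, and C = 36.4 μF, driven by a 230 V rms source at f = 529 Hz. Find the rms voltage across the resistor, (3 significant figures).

ω = 2πf = 3324 rad/s
X_L = ωL = 0.432 Ω
X_C = 1/(ωC) = 8.27 Ω
Net reactance X = X_L − X_C = -7.83 Ω
Z = 9.90 − j7.83 Ω
|Z| = √(9.90² + 7.83²) = 12.6 Ω
I = V/|Z| = 18.2 A
V_R = I·|Z_R| = 18.2 × 9.90 = 180 V

180 V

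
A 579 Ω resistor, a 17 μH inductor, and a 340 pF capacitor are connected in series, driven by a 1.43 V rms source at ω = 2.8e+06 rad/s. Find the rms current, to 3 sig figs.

1.23 mA

X_L = ωL = 47.6 Ω
X_C = 1/(ωC) = 1050 Ω
Net reactance X = X_L − X_C = -1000 Ω
Z = 579 − j1000 Ω
|Z| = √(579² + 1000²) = 1160 Ω
I = V/|Z| = 1.43/1160 = 1.23 mA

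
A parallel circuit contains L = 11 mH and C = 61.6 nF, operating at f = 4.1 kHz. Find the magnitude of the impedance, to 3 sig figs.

515 Ω

ω = 2πf = 25760 rad/s
X_L = ωL = 283 Ω
X_C = 1/(ωC) = 630 Ω
Parallel: admittances add. Y = 1/(jωL) + jωC
Y = (0 − j0.00194) S
|Y| = 0.00194 S → |Z| = 1/|Y| = 515 Ω, ∠Z = −∠Y = 90.0°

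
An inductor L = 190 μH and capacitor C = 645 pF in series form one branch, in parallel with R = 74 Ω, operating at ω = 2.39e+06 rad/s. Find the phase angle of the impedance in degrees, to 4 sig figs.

-20.82°

X_L = ωL = 454.1 Ω
X_C = 1/(ωC) = 648.7 Ω
Branch 1: Z₁ = R = 74.00 Ω
Branch 2 (series LC): Z₂ = j(X_L − X_C) = −j194.6 Ω
Parallel: Z = Z₁Z₂/(Z₁+Z₂), |Z| = 69.17 Ω, ∠Z = -20.82°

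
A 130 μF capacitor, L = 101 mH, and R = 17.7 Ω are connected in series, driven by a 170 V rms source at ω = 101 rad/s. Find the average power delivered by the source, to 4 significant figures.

X_L = ωL = 10.20 Ω
X_C = 1/(ωC) = 76.16 Ω
Net reactance X = X_L − X_C = -65.96 Ω
Z = 17.70 − j65.96 Ω
|Z| = √(17.70² + 65.96²) = 68.29 Ω
∠Z = arctan(-65.96/17.70) = -74.98°
I = V/|Z| = 2.489 A
P = VI cos φ = 170 × 2.489 × cos(-74.98°) = 109.7 W

109.7 W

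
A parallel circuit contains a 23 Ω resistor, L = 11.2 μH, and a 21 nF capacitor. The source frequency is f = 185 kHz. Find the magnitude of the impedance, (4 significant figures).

ω = 2πf = 1.162e+06 rad/s
X_L = ωL = 13.02 Ω
X_C = 1/(ωC) = 40.97 Ω
Parallel: admittances add. Y = 1/R + 1/(jωL) + jωC
Y = (0.04348 − j0.05240) S
|Y| = 0.06809 S → |Z| = 1/|Y| = 14.69 Ω, ∠Z = −∠Y = 50.32°

14.69 Ω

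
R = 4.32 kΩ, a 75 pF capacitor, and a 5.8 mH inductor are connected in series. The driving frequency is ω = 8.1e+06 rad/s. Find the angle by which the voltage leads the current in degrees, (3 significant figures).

84.6°

X_L = ωL = 47000 Ω
X_C = 1/(ωC) = 1650 Ω
Net reactance X = X_L − X_C = 45300 Ω
Z = 4320 + j45300 Ω
|Z| = √(4320² + 45300²) = 45500 Ω
∠Z = arctan(45300/4320) = 84.6°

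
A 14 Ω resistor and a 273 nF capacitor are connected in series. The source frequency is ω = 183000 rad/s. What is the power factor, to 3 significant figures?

X_C = 1/(ωC) = 20.0 Ω
Z = 14.0 − j20.0 Ω
|Z| = √(14.0² + 20.0²) = 24.4 Ω
∠Z = arctan(-20.0/14.0) = -55.0°
cos φ = cos(-55.0°) = 0.573

0.573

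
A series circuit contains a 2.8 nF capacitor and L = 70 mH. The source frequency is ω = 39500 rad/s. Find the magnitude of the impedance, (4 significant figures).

6277 Ω

X_L = ωL = 2765 Ω
X_C = 1/(ωC) = 9042 Ω
Net reactance X = X_L − X_C = -6277 Ω
Z = − j6277 Ω
|Z| = √(0² + 6277²) = 6277 Ω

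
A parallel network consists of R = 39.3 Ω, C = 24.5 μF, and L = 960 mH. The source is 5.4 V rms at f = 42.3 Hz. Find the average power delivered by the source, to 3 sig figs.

742 mW

ω = 2πf = 265.8 rad/s
X_L = ωL = 255 Ω
X_C = 1/(ωC) = 154 Ω
Parallel: admittances add. Y = 1/R + 1/(jωL) + jωC
Y = (0.0254 + j0.00259) S
|Y| = 0.0256 S → |Z| = 1/|Y| = 39.1 Ω, ∠Z = −∠Y = -5.82°
I = V/|Z| = 138 mA
P = VI cos φ = 5.4 × 0.138 × cos(-5.82°) = 742 mW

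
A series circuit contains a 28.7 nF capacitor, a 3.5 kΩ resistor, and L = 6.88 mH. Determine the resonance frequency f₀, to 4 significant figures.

11.33 kHz

ω₀ = 1/√(LC) = 1/√(0.00688 × 2.87e-08) = 71160 rad/s
f₀ = ω₀/(2π) = 11.33 kHz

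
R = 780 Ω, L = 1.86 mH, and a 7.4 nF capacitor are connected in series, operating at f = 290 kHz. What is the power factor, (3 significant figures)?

ω = 2πf = 1.822e+06 rad/s
X_L = ωL = 3390 Ω
X_C = 1/(ωC) = 74.2 Ω
Net reactance X = X_L − X_C = 3310 Ω
Z = 780 + j3310 Ω
|Z| = √(780² + 3310²) = 3410 Ω
∠Z = arctan(3310/780) = 76.8°
cos φ = cos(76.8°) = 0.229

0.229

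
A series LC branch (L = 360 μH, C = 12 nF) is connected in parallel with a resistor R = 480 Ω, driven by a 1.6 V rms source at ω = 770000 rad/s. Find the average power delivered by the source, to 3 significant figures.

5.33 mW

X_L = ωL = 277 Ω
X_C = 1/(ωC) = 108 Ω
Branch 1: Z₁ = R = 480 Ω
Branch 2 (series LC): Z₂ = j(X_L − X_C) = j169 Ω
Parallel: Z = Z₁Z₂/(Z₁+Z₂), |Z| = 159 Ω, ∠Z = 70.6°
I = V/|Z| = 10.0 mA
P = VI cos φ = 1.6 × 0.0100 × cos(70.6°) = 5.33 mW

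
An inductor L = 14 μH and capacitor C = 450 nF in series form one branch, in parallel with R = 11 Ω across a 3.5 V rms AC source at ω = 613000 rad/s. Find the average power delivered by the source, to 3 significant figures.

X_L = ωL = 8.58 Ω
X_C = 1/(ωC) = 3.63 Ω
Branch 1: Z₁ = R = 11.0 Ω
Branch 2 (series LC): Z₂ = j(X_L − X_C) = j4.96 Ω
Parallel: Z = Z₁Z₂/(Z₁+Z₂), |Z| = 4.52 Ω, ∠Z = 65.7°
I = V/|Z| = 774 mA
P = VI cos φ = 3.5 × 0.774 × cos(65.7°) = 1.11 W

1.11 W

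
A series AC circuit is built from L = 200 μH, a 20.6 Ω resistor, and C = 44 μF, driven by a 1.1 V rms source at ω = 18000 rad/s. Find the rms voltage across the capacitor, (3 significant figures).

X_L = ωL = 3.60 Ω
X_C = 1/(ωC) = 1.26 Ω
Net reactance X = X_L − X_C = 2.34 Ω
Z = 20.6 + j2.34 Ω
|Z| = √(20.6² + 2.34²) = 20.7 Ω
I = V/|Z| = 53.1 mA
V_C = I·|Z_C| = 0.0531 × 1.26 = 0.0670 V

0.0670 V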